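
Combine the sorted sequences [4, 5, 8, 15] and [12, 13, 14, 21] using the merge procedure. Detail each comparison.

Merging process:

Compare 4 vs 12: take 4 from left. Merged: [4]
Compare 5 vs 12: take 5 from left. Merged: [4, 5]
Compare 8 vs 12: take 8 from left. Merged: [4, 5, 8]
Compare 15 vs 12: take 12 from right. Merged: [4, 5, 8, 12]
Compare 15 vs 13: take 13 from right. Merged: [4, 5, 8, 12, 13]
Compare 15 vs 14: take 14 from right. Merged: [4, 5, 8, 12, 13, 14]
Compare 15 vs 21: take 15 from left. Merged: [4, 5, 8, 12, 13, 14, 15]
Append remaining from right: [21]. Merged: [4, 5, 8, 12, 13, 14, 15, 21]

Final merged array: [4, 5, 8, 12, 13, 14, 15, 21]
Total comparisons: 7

The merged array is [4, 5, 8, 12, 13, 14, 15, 21], requiring 7 comparisons. The merge step runs in O(n) time where n is the total number of elements.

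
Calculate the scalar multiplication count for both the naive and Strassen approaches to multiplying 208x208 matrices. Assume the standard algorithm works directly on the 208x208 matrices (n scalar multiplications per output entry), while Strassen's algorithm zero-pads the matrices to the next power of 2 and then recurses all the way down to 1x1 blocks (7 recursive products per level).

Matrix multiplication for 208x208 matrices:

Strassen's algorithm requires power-of-2 dimensions. Pad 208x208 to 256x256 (next power of 2).

Standard algorithm: 208^3 = 8998912 multiplications
Strassen's algorithm: 7^(log2(256)) = 7^8 = 5764801 multiplications
Savings: 8998912 - 5764801 = 3234111 multiplications

Standard: 8998912 multiplications (208^3). Strassen: 5764801 multiplications (7^8, after padding to 256x256). Strassen reduces 8 recursive multiplications to 7 at each level.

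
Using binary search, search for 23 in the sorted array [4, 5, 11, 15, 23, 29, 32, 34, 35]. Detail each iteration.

Binary search for 23 in [4, 5, 11, 15, 23, 29, 32, 34, 35]:

lo=0, hi=8, mid=4, arr[mid]=23 -> Found target at index 4!

Binary search finds 23 at index 4 after 1 comparisons. The search repeatedly halves the search space by comparing with the middle element.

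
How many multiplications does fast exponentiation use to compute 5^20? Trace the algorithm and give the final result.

Computing 5^20 by squaring (build up from 5^1; each line after the first costs one multiplication):

5^1 = 5
5^2 = (5^1)^2 = 5^2 = 25
5^4 = (5^2)^2 = 25^2 = 625
5^5 = 5 * 5^4 = 5 * 625 = 3125
5^10 = (5^5)^2 = 3125^2 = 9765625
5^20 = (5^10)^2 = 9765625^2 = 95367431640625

Result: 95367431640625
Multiplications needed: 5 (5 lines after 5^1)

5^20 = 95367431640625. Using exponentiation by squaring, this requires 5 multiplications. The key idea: if the exponent is even, square the half-power; if odd, multiply by the base once.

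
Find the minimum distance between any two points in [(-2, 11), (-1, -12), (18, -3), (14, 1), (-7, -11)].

Computing all pairwise distances among 5 points:

d((-2, 11), (-1, -12)) = 23.0217
d((-2, 11), (18, -3)) = 24.4131
d((-2, 11), (14, 1)) = 18.868
d((-2, 11), (-7, -11)) = 22.561
d((-1, -12), (18, -3)) = 21.0238
d((-1, -12), (14, 1)) = 19.8494
d((-1, -12), (-7, -11)) = 6.0828
d((18, -3), (14, 1)) = 5.6569 <-- minimum
d((18, -3), (-7, -11)) = 26.2488
d((14, 1), (-7, -11)) = 24.1868

Closest pair: (18, -3) and (14, 1) with distance 5.6569

The closest pair is (18, -3) and (14, 1) with Euclidean distance 5.6569. For 5 points, brute-force pairwise comparison is shown above. For large n, the divide-and-conquer algorithm (sort by x, recurse on halves, check the dividing strip) achieves O(n log n).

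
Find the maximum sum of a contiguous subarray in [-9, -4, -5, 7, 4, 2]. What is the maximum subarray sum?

Using Kadane's algorithm on [-9, -4, -5, 7, 4, 2]:

Scanning through the array:
Position 1 (value -4): max_ending_here = -4, max_so_far = -4
Position 2 (value -5): max_ending_here = -5, max_so_far = -4
Position 3 (value 7): max_ending_here = 7, max_so_far = 7
Position 4 (value 4): max_ending_here = 11, max_so_far = 11
Position 5 (value 2): max_ending_here = 13, max_so_far = 13

Maximum subarray: [7, 4, 2]
Maximum sum: 13

The maximum subarray is [7, 4, 2] with sum 13. This subarray runs from index 3 to index 5.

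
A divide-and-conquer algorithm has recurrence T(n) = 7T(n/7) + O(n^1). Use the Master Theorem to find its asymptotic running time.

Master Theorem for T(n) = 7T(n/7) + O(n^1):

a = 7, b = 7, c = 1
log_b(a) = log_7(7) = 1.0000

Case 2: c = 1 = log_7(7) = 1.0000
T(n) = O(n^1 log n) = O(n log n)

For T(n) = 7T(n/7) + O(n^1): log_7(7) = 1.0000. This is Case 2 of the Master Theorem (c = log_b(a), equal work at all levels), giving O(n log n).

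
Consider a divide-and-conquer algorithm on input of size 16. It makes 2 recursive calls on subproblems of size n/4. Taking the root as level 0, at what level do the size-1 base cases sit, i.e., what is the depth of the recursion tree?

For divide and conquer with division factor 4:

Problem sizes at each level:
Level 0: 16
Level 1: 4
Level 2: 1

The root is level 0 and the size-1 base case is level 2 (the tree spans levels 0 through 2, i.e. 3 levels counting the root), so the depth is the number of divisions: log_4(16) = 2

The recursion tree depth is log_4(16) = 2. At each level, the problem size is divided by 4, so it takes 2 divisions to reduce to a base case of size 1. The algorithm makes 2 recursive calls at each level.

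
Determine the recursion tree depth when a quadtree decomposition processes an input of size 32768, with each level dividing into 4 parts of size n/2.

For divide and conquer with division factor 2:

Problem sizes at each level:
Level 0: 32768
Level 1: 16384
Level 2: 8192
Level 3: 4096
Level 4: 2048
Level 5: 1024
Level 6: 512
Level 7: 256
Level 8: 128
Level 9: 64
Level 10: 32
Level 11: 16
Level 12: 8
Level 13: 4
Level 14: 2
Level 15: 1

The root is level 0 and the size-1 base case is level 15 (the tree spans levels 0 through 15, i.e. 16 levels counting the root), so the depth is the number of divisions: log_2(32768) = 15

The recursion tree depth is log_2(32768) = 15. At each level, the problem size is divided by 2, so it takes 15 divisions to reduce to a base case of size 1. The algorithm makes 4 recursive calls at each level.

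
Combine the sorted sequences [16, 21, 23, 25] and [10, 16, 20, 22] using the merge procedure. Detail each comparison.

Merging process:

Compare 16 vs 10: take 10 from right. Merged: [10]
Compare 16 vs 16: take 16 from left. Merged: [10, 16]
Compare 21 vs 16: take 16 from right. Merged: [10, 16, 16]
Compare 21 vs 20: take 20 from right. Merged: [10, 16, 16, 20]
Compare 21 vs 22: take 21 from left. Merged: [10, 16, 16, 20, 21]
Compare 23 vs 22: take 22 from right. Merged: [10, 16, 16, 20, 21, 22]
Append remaining from left: [23, 25]. Merged: [10, 16, 16, 20, 21, 22, 23, 25]

Final merged array: [10, 16, 16, 20, 21, 22, 23, 25]
Total comparisons: 6

The merged array is [10, 16, 16, 20, 21, 22, 23, 25], requiring 6 comparisons. The merge step runs in O(n) time where n is the total number of elements.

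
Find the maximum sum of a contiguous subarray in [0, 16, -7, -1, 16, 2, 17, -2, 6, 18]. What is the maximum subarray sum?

Using Kadane's algorithm on [0, 16, -7, -1, 16, 2, 17, -2, 6, 18]:

Scanning through the array:
Position 1 (value 16): max_ending_here = 16, max_so_far = 16
Position 2 (value -7): max_ending_here = 9, max_so_far = 16
Position 3 (value -1): max_ending_here = 8, max_so_far = 16
Position 4 (value 16): max_ending_here = 24, max_so_far = 24
Position 5 (value 2): max_ending_here = 26, max_so_far = 26
Position 6 (value 17): max_ending_here = 43, max_so_far = 43
Position 7 (value -2): max_ending_here = 41, max_so_far = 43
Position 8 (value 6): max_ending_here = 47, max_so_far = 47
Position 9 (value 18): max_ending_here = 65, max_so_far = 65

Maximum subarray: [0, 16, -7, -1, 16, 2, 17, -2, 6, 18]
Maximum sum: 65

The maximum subarray is [0, 16, -7, -1, 16, 2, 17, -2, 6, 18] with sum 65. This subarray runs from index 0 to index 9.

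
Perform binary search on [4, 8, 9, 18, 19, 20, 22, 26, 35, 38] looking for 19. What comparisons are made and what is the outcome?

Binary search for 19 in [4, 8, 9, 18, 19, 20, 22, 26, 35, 38]:

lo=0, hi=9, mid=4, arr[mid]=19 -> Found target at index 4!

Binary search finds 19 at index 4 after 1 comparisons. The search repeatedly halves the search space by comparing with the middle element.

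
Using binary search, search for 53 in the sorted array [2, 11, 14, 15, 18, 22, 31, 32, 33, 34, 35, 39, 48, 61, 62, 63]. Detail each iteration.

Binary search for 53 in [2, 11, 14, 15, 18, 22, 31, 32, 33, 34, 35, 39, 48, 61, 62, 63]:

lo=0, hi=15, mid=7, arr[mid]=32 -> 32 < 53, search right half
lo=8, hi=15, mid=11, arr[mid]=39 -> 39 < 53, search right half
lo=12, hi=15, mid=13, arr[mid]=61 -> 61 > 53, search left half
lo=12, hi=12, mid=12, arr[mid]=48 -> 48 < 53, search right half
lo=13 > hi=12, target 53 not found

Binary search determines that 53 is not in the array after 4 comparisons. The search space was exhausted without finding the target.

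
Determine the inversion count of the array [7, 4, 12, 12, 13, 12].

Finding inversions in [7, 4, 12, 12, 13, 12]:

(0, 1): arr[0]=7 > arr[1]=4
(4, 5): arr[4]=13 > arr[5]=12

Total inversions: 2

The array has 2 inversion(s): (0,1), (4,5). Each pair (i,j) satisfies i < j and arr[i] > arr[j].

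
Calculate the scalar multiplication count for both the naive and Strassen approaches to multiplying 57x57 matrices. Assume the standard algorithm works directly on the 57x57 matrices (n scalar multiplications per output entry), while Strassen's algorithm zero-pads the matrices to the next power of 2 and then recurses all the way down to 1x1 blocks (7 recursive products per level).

Matrix multiplication for 57x57 matrices:

Strassen's algorithm requires power-of-2 dimensions. Pad 57x57 to 64x64 (next power of 2).

Standard algorithm: 57^3 = 185193 multiplications
Strassen's algorithm: 7^(log2(64)) = 7^6 = 117649 multiplications
Savings: 185193 - 117649 = 67544 multiplications

Standard: 185193 multiplications (57^3). Strassen: 117649 multiplications (7^6, after padding to 64x64). Strassen reduces 8 recursive multiplications to 7 at each level.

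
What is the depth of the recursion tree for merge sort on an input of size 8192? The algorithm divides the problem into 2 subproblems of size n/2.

For divide and conquer with division factor 2:

Problem sizes at each level:
Level 0: 8192
Level 1: 4096
Level 2: 2048
Level 3: 1024
Level 4: 512
Level 5: 256
Level 6: 128
Level 7: 64
Level 8: 32
Level 9: 16
Level 10: 8
Level 11: 4
Level 12: 2
Level 13: 1

The root is level 0 and the size-1 base case is level 13 (the tree spans levels 0 through 13, i.e. 14 levels counting the root), so the depth is the number of divisions: log_2(8192) = 13

The recursion tree depth is log_2(8192) = 13. At each level, the problem size is divided by 2, so it takes 13 divisions to reduce to a base case of size 1. The algorithm makes 2 recursive calls at each level.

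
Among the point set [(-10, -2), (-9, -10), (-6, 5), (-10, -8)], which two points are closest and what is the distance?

Computing all pairwise distances among 4 points:

d((-10, -2), (-9, -10)) = 8.0623
d((-10, -2), (-6, 5)) = 8.0623
d((-10, -2), (-10, -8)) = 6.0
d((-9, -10), (-6, 5)) = 15.2971
d((-9, -10), (-10, -8)) = 2.2361 <-- minimum
d((-6, 5), (-10, -8)) = 13.6015

Closest pair: (-9, -10) and (-10, -8) with distance 2.2361

The closest pair is (-9, -10) and (-10, -8) with Euclidean distance 2.2361. For 4 points, brute-force pairwise comparison is shown above. For large n, the divide-and-conquer algorithm (sort by x, recurse on halves, check the dividing strip) achieves O(n log n).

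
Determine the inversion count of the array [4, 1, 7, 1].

Finding inversions in [4, 1, 7, 1]:

(0, 1): arr[0]=4 > arr[1]=1
(0, 3): arr[0]=4 > arr[3]=1
(2, 3): arr[2]=7 > arr[3]=1

Total inversions: 3

The array has 3 inversion(s): (0,1), (0,3), (2,3). Each pair (i,j) satisfies i < j and arr[i] > arr[j].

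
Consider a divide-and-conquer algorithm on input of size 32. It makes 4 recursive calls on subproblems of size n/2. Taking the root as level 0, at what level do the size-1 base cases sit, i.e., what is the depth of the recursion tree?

For divide and conquer with division factor 2:

Problem sizes at each level:
Level 0: 32
Level 1: 16
Level 2: 8
Level 3: 4
Level 4: 2
Level 5: 1

The root is level 0 and the size-1 base case is level 5 (the tree spans levels 0 through 5, i.e. 6 levels counting the root), so the depth is the number of divisions: log_2(32) = 5

The recursion tree depth is log_2(32) = 5. At each level, the problem size is divided by 2, so it takes 5 divisions to reduce to a base case of size 1. The algorithm makes 4 recursive calls at each level.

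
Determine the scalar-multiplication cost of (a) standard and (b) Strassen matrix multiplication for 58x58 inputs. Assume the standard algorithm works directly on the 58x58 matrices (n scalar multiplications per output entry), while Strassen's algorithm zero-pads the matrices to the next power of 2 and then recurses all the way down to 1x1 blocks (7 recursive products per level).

Matrix multiplication for 58x58 matrices:

Strassen's algorithm requires power-of-2 dimensions. Pad 58x58 to 64x64 (next power of 2).

Standard algorithm: 58^3 = 195112 multiplications
Strassen's algorithm: 7^(log2(64)) = 7^6 = 117649 multiplications
Savings: 195112 - 117649 = 77463 multiplications

Standard: 195112 multiplications (58^3). Strassen: 117649 multiplications (7^6, after padding to 64x64). Strassen reduces 8 recursive multiplications to 7 at each level.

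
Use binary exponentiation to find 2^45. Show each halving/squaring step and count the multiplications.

Computing 2^45 by squaring (build up from 2^1; each line after the first costs one multiplication):

2^1 = 2
2^2 = (2^1)^2 = 2^2 = 4
2^4 = (2^2)^2 = 4^2 = 16
2^5 = 2 * 2^4 = 2 * 16 = 32
2^10 = (2^5)^2 = 32^2 = 1024
2^11 = 2 * 2^10 = 2 * 1024 = 2048
2^22 = (2^11)^2 = 2048^2 = 4194304
2^44 = (2^22)^2 = 4194304^2 = 17592186044416
2^45 = 2 * 2^44 = 2 * 17592186044416 = 35184372088832

Result: 35184372088832
Multiplications needed: 8 (8 lines after 2^1)

2^45 = 35184372088832. Using exponentiation by squaring, this requires 8 multiplications. The key idea: if the exponent is even, square the half-power; if odd, multiply by the base once.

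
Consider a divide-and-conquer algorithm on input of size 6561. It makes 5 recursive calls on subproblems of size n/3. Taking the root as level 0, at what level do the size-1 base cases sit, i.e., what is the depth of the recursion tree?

For divide and conquer with division factor 3:

Problem sizes at each level:
Level 0: 6561
Level 1: 2187
Level 2: 729
Level 3: 243
Level 4: 81
Level 5: 27
Level 6: 9
Level 7: 3
Level 8: 1

The root is level 0 and the size-1 base case is level 8 (the tree spans levels 0 through 8, i.e. 9 levels counting the root), so the depth is the number of divisions: log_3(6561) = 8

The recursion tree depth is log_3(6561) = 8. At each level, the problem size is divided by 3, so it takes 8 divisions to reduce to a base case of size 1. The algorithm makes 5 recursive calls at each level.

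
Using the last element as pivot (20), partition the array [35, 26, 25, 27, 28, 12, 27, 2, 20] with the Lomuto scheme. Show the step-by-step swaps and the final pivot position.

Lomuto partition with pivot = 20:

Initial array: [35, 26, 25, 27, 28, 12, 27, 2, 20]

arr[0]=35 > 20: no swap
arr[1]=26 > 20: no swap
arr[2]=25 > 20: no swap
arr[3]=27 > 20: no swap
arr[4]=28 > 20: no swap
arr[5]=12 <= 20: swap with position 0, array becomes [12, 26, 25, 27, 28, 35, 27, 2, 20]
arr[6]=27 > 20: no swap
arr[7]=2 <= 20: swap with position 1, array becomes [12, 2, 25, 27, 28, 35, 27, 26, 20]

Place pivot at position 2: [12, 2, 20, 27, 28, 35, 27, 26, 25]
Pivot position: 2

After partitioning with pivot 20, the array becomes [12, 2, 20, 27, 28, 35, 27, 26, 25]. The pivot is placed at index 2. All elements to the left of the pivot are <= 20, and all elements to the right are > 20.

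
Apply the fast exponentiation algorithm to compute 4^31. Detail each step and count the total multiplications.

Computing 4^31 by squaring (build up from 4^1; each line after the first costs one multiplication):

4^1 = 4
4^2 = (4^1)^2 = 4^2 = 16
4^3 = 4 * 4^2 = 4 * 16 = 64
4^6 = (4^3)^2 = 64^2 = 4096
4^7 = 4 * 4^6 = 4 * 4096 = 16384
4^14 = (4^7)^2 = 16384^2 = 268435456
4^15 = 4 * 4^14 = 4 * 268435456 = 1073741824
4^30 = (4^15)^2 = 1073741824^2 = 1152921504606846976
4^31 = 4 * 4^30 = 4 * 1152921504606846976 = 4611686018427387904

Result: 4611686018427387904
Multiplications needed: 8 (8 lines after 4^1)

4^31 = 4611686018427387904. Using exponentiation by squaring, this requires 8 multiplications. The key idea: if the exponent is even, square the half-power; if odd, multiply by the base once.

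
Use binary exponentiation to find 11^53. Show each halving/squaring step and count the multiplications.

Computing 11^53 by squaring (build up from 11^1; each line after the first costs one multiplication):

11^1 = 11
11^2 = (11^1)^2 = 11^2 = 121
11^3 = 11 * 11^2 = 11 * 121 = 1331
11^6 = (11^3)^2 = 1331^2 = 1771561
11^12 = (11^6)^2 = 1771561^2 = 3138428376721
11^13 = 11 * 11^12 = 11 * 3138428376721 = 34522712143931
11^26 = (11^13)^2 = 34522712143931^2 = 1191817653772720942460132761
11^52 = (11^26)^2 = 1191817653772720942460132761^2 = 1420429319844313329730664601483335671261683881745483121
11^53 = 11 * 11^52 = 11 * 1420429319844313329730664601483335671261683881745483121 = 15624722518287446627037310616316692383878522699200314331

Result: 15624722518287446627037310616316692383878522699200314331
Multiplications needed: 8 (8 lines after 11^1)

11^53 = 15624722518287446627037310616316692383878522699200314331. Using exponentiation by squaring, this requires 8 multiplications. The key idea: if the exponent is even, square the half-power; if odd, multiply by the base once.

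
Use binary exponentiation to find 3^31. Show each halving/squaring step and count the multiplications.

Computing 3^31 by squaring (build up from 3^1; each line after the first costs one multiplication):

3^1 = 3
3^2 = (3^1)^2 = 3^2 = 9
3^3 = 3 * 3^2 = 3 * 9 = 27
3^6 = (3^3)^2 = 27^2 = 729
3^7 = 3 * 3^6 = 3 * 729 = 2187
3^14 = (3^7)^2 = 2187^2 = 4782969
3^15 = 3 * 3^14 = 3 * 4782969 = 14348907
3^30 = (3^15)^2 = 14348907^2 = 205891132094649
3^31 = 3 * 3^30 = 3 * 205891132094649 = 617673396283947

Result: 617673396283947
Multiplications needed: 8 (8 lines after 3^1)

3^31 = 617673396283947. Using exponentiation by squaring, this requires 8 multiplications. The key idea: if the exponent is even, square the half-power; if odd, multiply by the base once.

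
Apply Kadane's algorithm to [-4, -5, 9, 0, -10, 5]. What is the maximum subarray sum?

Using Kadane's algorithm on [-4, -5, 9, 0, -10, 5]:

Scanning through the array:
Position 1 (value -5): max_ending_here = -5, max_so_far = -4
Position 2 (value 9): max_ending_here = 9, max_so_far = 9
Position 3 (value 0): max_ending_here = 9, max_so_far = 9
Position 4 (value -10): max_ending_here = -1, max_so_far = 9
Position 5 (value 5): max_ending_here = 5, max_so_far = 9

Maximum subarray: [9]
Maximum sum: 9

The maximum subarray is [9] with sum 9. This subarray runs from index 2 to index 2.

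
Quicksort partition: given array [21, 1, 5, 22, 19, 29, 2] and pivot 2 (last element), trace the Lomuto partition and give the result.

Lomuto partition with pivot = 2:

Initial array: [21, 1, 5, 22, 19, 29, 2]

arr[0]=21 > 2: no swap
arr[1]=1 <= 2: swap with position 0, array becomes [1, 21, 5, 22, 19, 29, 2]
arr[2]=5 > 2: no swap
arr[3]=22 > 2: no swap
arr[4]=19 > 2: no swap
arr[5]=29 > 2: no swap

Place pivot at position 1: [1, 2, 5, 22, 19, 29, 21]
Pivot position: 1

After partitioning with pivot 2, the array becomes [1, 2, 5, 22, 19, 29, 21]. The pivot is placed at index 1. All elements to the left of the pivot are <= 2, and all elements to the right are > 2.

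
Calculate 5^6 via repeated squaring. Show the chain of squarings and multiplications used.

Computing 5^6 by squaring (build up from 5^1; each line after the first costs one multiplication):

5^1 = 5
5^2 = (5^1)^2 = 5^2 = 25
5^3 = 5 * 5^2 = 5 * 25 = 125
5^6 = (5^3)^2 = 125^2 = 15625

Result: 15625
Multiplications needed: 3 (3 lines after 5^1)

5^6 = 15625. Using exponentiation by squaring, this requires 3 multiplications. The key idea: if the exponent is even, square the half-power; if odd, multiply by the base once.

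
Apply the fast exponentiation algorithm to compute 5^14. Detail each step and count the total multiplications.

Computing 5^14 by squaring (build up from 5^1; each line after the first costs one multiplication):

5^1 = 5
5^2 = (5^1)^2 = 5^2 = 25
5^3 = 5 * 5^2 = 5 * 25 = 125
5^6 = (5^3)^2 = 125^2 = 15625
5^7 = 5 * 5^6 = 5 * 15625 = 78125
5^14 = (5^7)^2 = 78125^2 = 6103515625

Result: 6103515625
Multiplications needed: 5 (5 lines after 5^1)

5^14 = 6103515625. Using exponentiation by squaring, this requires 5 multiplications. The key idea: if the exponent is even, square the half-power; if odd, multiply by the base once.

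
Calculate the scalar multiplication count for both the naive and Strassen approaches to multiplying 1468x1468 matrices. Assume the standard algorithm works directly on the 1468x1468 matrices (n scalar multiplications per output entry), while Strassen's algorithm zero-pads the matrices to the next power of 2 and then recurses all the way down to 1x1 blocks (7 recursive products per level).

Matrix multiplication for 1468x1468 matrices:

Strassen's algorithm requires power-of-2 dimensions. Pad 1468x1468 to 2048x2048 (next power of 2).

Standard algorithm: 1468^3 = 3163575232 multiplications
Strassen's algorithm: 7^(log2(2048)) = 7^11 = 1977326743 multiplications
Savings: 3163575232 - 1977326743 = 1186248489 multiplications

Standard: 3163575232 multiplications (1468^3). Strassen: 1977326743 multiplications (7^11, after padding to 2048x2048). Strassen reduces 8 recursive multiplications to 7 at each level.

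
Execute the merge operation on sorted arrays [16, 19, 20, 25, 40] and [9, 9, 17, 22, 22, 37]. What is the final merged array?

Merging process:

Compare 16 vs 9: take 9 from right. Merged: [9]
Compare 16 vs 9: take 9 from right. Merged: [9, 9]
Compare 16 vs 17: take 16 from left. Merged: [9, 9, 16]
Compare 19 vs 17: take 17 from right. Merged: [9, 9, 16, 17]
Compare 19 vs 22: take 19 from left. Merged: [9, 9, 16, 17, 19]
Compare 20 vs 22: take 20 from left. Merged: [9, 9, 16, 17, 19, 20]
Compare 25 vs 22: take 22 from right. Merged: [9, 9, 16, 17, 19, 20, 22]
Compare 25 vs 22: take 22 from right. Merged: [9, 9, 16, 17, 19, 20, 22, 22]
Compare 25 vs 37: take 25 from left. Merged: [9, 9, 16, 17, 19, 20, 22, 22, 25]
Compare 40 vs 37: take 37 from right. Merged: [9, 9, 16, 17, 19, 20, 22, 22, 25, 37]
Append remaining from left: [40]. Merged: [9, 9, 16, 17, 19, 20, 22, 22, 25, 37, 40]

Final merged array: [9, 9, 16, 17, 19, 20, 22, 22, 25, 37, 40]
Total comparisons: 10

The merged array is [9, 9, 16, 17, 19, 20, 22, 22, 25, 37, 40], requiring 10 comparisons. The merge step runs in O(n) time where n is the total number of elements.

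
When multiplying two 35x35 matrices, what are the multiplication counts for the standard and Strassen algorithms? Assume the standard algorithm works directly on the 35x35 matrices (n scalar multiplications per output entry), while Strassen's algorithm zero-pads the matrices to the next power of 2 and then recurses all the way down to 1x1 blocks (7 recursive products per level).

Matrix multiplication for 35x35 matrices:

Strassen's algorithm requires power-of-2 dimensions. Pad 35x35 to 64x64 (next power of 2).

Standard algorithm: 35^3 = 42875 multiplications
Strassen's algorithm: 7^(log2(64)) = 7^6 = 117649 multiplications
Difference: 42875 - 117649 = -74774 (Strassen uses MORE here due to padding overhead — for small or just-over-power-of-2 n, padding can outweigh the per-level savings)

Standard: 42875 multiplications (35^3). Strassen: 117649 multiplications (7^6, after padding to 64x64). Strassen reduces 8 recursive multiplications to 7 at each level.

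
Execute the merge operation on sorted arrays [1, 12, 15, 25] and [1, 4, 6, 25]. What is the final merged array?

Merging process:

Compare 1 vs 1: take 1 from left. Merged: [1]
Compare 12 vs 1: take 1 from right. Merged: [1, 1]
Compare 12 vs 4: take 4 from right. Merged: [1, 1, 4]
Compare 12 vs 6: take 6 from right. Merged: [1, 1, 4, 6]
Compare 12 vs 25: take 12 from left. Merged: [1, 1, 4, 6, 12]
Compare 15 vs 25: take 15 from left. Merged: [1, 1, 4, 6, 12, 15]
Compare 25 vs 25: take 25 from left. Merged: [1, 1, 4, 6, 12, 15, 25]
Append remaining from right: [25]. Merged: [1, 1, 4, 6, 12, 15, 25, 25]

Final merged array: [1, 1, 4, 6, 12, 15, 25, 25]
Total comparisons: 7

The merged array is [1, 1, 4, 6, 12, 15, 25, 25], requiring 7 comparisons. The merge step runs in O(n) time where n is the total number of elements.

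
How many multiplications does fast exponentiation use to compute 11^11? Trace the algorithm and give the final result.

Computing 11^11 by squaring (build up from 11^1; each line after the first costs one multiplication):

11^1 = 11
11^2 = (11^1)^2 = 11^2 = 121
11^4 = (11^2)^2 = 121^2 = 14641
11^5 = 11 * 11^4 = 11 * 14641 = 161051
11^10 = (11^5)^2 = 161051^2 = 25937424601
11^11 = 11 * 11^10 = 11 * 25937424601 = 285311670611

Result: 285311670611
Multiplications needed: 5 (5 lines after 11^1)

11^11 = 285311670611. Using exponentiation by squaring, this requires 5 multiplications. The key idea: if the exponent is even, square the half-power; if odd, multiply by the base once.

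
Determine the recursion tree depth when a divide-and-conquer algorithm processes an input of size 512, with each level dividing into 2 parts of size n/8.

For divide and conquer with division factor 8:

Problem sizes at each level:
Level 0: 512
Level 1: 64
Level 2: 8
Level 3: 1

The root is level 0 and the size-1 base case is level 3 (the tree spans levels 0 through 3, i.e. 4 levels counting the root), so the depth is the number of divisions: log_8(512) = 3

The recursion tree depth is log_8(512) = 3. At each level, the problem size is divided by 8, so it takes 3 divisions to reduce to a base case of size 1. The algorithm makes 2 recursive calls at each level.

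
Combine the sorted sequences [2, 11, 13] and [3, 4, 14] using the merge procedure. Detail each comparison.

Merging process:

Compare 2 vs 3: take 2 from left. Merged: [2]
Compare 11 vs 3: take 3 from right. Merged: [2, 3]
Compare 11 vs 4: take 4 from right. Merged: [2, 3, 4]
Compare 11 vs 14: take 11 from left. Merged: [2, 3, 4, 11]
Compare 13 vs 14: take 13 from left. Merged: [2, 3, 4, 11, 13]
Append remaining from right: [14]. Merged: [2, 3, 4, 11, 13, 14]

Final merged array: [2, 3, 4, 11, 13, 14]
Total comparisons: 5

The merged array is [2, 3, 4, 11, 13, 14], requiring 5 comparisons. The merge step runs in O(n) time where n is the total number of elements.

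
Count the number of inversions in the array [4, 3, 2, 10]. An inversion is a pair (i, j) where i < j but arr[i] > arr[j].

Finding inversions in [4, 3, 2, 10]:

(0, 1): arr[0]=4 > arr[1]=3
(0, 2): arr[0]=4 > arr[2]=2
(1, 2): arr[1]=3 > arr[2]=2

Total inversions: 3

The array has 3 inversion(s): (0,1), (0,2), (1,2). Each pair (i,j) satisfies i < j and arr[i] > arr[j].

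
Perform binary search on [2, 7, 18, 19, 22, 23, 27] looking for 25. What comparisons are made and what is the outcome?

Binary search for 25 in [2, 7, 18, 19, 22, 23, 27]:

lo=0, hi=6, mid=3, arr[mid]=19 -> 19 < 25, search right half
lo=4, hi=6, mid=5, arr[mid]=23 -> 23 < 25, search right half
lo=6, hi=6, mid=6, arr[mid]=27 -> 27 > 25, search left half
lo=6 > hi=5, target 25 not found

Binary search determines that 25 is not in the array after 3 comparisons. The search space was exhausted without finding the target.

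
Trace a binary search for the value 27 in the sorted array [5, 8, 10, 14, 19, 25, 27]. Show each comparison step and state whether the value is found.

Binary search for 27 in [5, 8, 10, 14, 19, 25, 27]:

lo=0, hi=6, mid=3, arr[mid]=14 -> 14 < 27, search right half
lo=4, hi=6, mid=5, arr[mid]=25 -> 25 < 27, search right half
lo=6, hi=6, mid=6, arr[mid]=27 -> Found target at index 6!

Binary search finds 27 at index 6 after 3 comparisons. The search repeatedly halves the search space by comparing with the middle element.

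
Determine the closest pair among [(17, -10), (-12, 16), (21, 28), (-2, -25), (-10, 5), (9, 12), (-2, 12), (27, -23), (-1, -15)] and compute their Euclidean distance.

Computing all pairwise distances among 9 points:

d((17, -10), (-12, 16)) = 38.9487
d((17, -10), (21, 28)) = 38.2099
d((17, -10), (-2, -25)) = 24.2074
d((17, -10), (-10, 5)) = 30.8869
d((17, -10), (9, 12)) = 23.4094
d((17, -10), (-2, 12)) = 29.0689
d((17, -10), (27, -23)) = 16.4012
d((17, -10), (-1, -15)) = 18.6815
d((-12, 16), (21, 28)) = 35.1141
d((-12, 16), (-2, -25)) = 42.2019
d((-12, 16), (-10, 5)) = 11.1803
d((-12, 16), (9, 12)) = 21.3776
d((-12, 16), (-2, 12)) = 10.7703
d((-12, 16), (27, -23)) = 55.1543
d((-12, 16), (-1, -15)) = 32.8938
d((21, 28), (-2, -25)) = 57.7754
d((21, 28), (-10, 5)) = 38.6005
d((21, 28), (9, 12)) = 20.0
d((21, 28), (-2, 12)) = 28.0179
d((21, 28), (27, -23)) = 51.3517
d((21, 28), (-1, -15)) = 48.3011
d((-2, -25), (-10, 5)) = 31.0483
d((-2, -25), (9, 12)) = 38.6005
d((-2, -25), (-2, 12)) = 37.0
d((-2, -25), (27, -23)) = 29.0689
d((-2, -25), (-1, -15)) = 10.0499 <-- minimum
d((-10, 5), (9, 12)) = 20.2485
d((-10, 5), (-2, 12)) = 10.6301
d((-10, 5), (27, -23)) = 46.4004
d((-10, 5), (-1, -15)) = 21.9317
d((9, 12), (-2, 12)) = 11.0
d((9, 12), (27, -23)) = 39.3573
d((9, 12), (-1, -15)) = 28.7924
d((-2, 12), (27, -23)) = 45.4533
d((-2, 12), (-1, -15)) = 27.0185
d((27, -23), (-1, -15)) = 29.1204

Closest pair: (-2, -25) and (-1, -15) with distance 10.0499

The closest pair is (-2, -25) and (-1, -15) with Euclidean distance 10.0499. For 9 points, brute-force pairwise comparison is shown above. For large n, the divide-and-conquer algorithm (sort by x, recurse on halves, check the dividing strip) achieves O(n log n).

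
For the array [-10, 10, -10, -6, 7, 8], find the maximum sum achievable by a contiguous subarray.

Using Kadane's algorithm on [-10, 10, -10, -6, 7, 8]:

Scanning through the array:
Position 1 (value 10): max_ending_here = 10, max_so_far = 10
Position 2 (value -10): max_ending_here = 0, max_so_far = 10
Position 3 (value -6): max_ending_here = -6, max_so_far = 10
Position 4 (value 7): max_ending_here = 7, max_so_far = 10
Position 5 (value 8): max_ending_here = 15, max_so_far = 15

Maximum subarray: [7, 8]
Maximum sum: 15

The maximum subarray is [7, 8] with sum 15. This subarray runs from index 4 to index 5.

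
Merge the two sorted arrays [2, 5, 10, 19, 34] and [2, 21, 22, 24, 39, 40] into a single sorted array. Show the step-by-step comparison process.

Merging process:

Compare 2 vs 2: take 2 from left. Merged: [2]
Compare 5 vs 2: take 2 from right. Merged: [2, 2]
Compare 5 vs 21: take 5 from left. Merged: [2, 2, 5]
Compare 10 vs 21: take 10 from left. Merged: [2, 2, 5, 10]
Compare 19 vs 21: take 19 from left. Merged: [2, 2, 5, 10, 19]
Compare 34 vs 21: take 21 from right. Merged: [2, 2, 5, 10, 19, 21]
Compare 34 vs 22: take 22 from right. Merged: [2, 2, 5, 10, 19, 21, 22]
Compare 34 vs 24: take 24 from right. Merged: [2, 2, 5, 10, 19, 21, 22, 24]
Compare 34 vs 39: take 34 from left. Merged: [2, 2, 5, 10, 19, 21, 22, 24, 34]
Append remaining from right: [39, 40]. Merged: [2, 2, 5, 10, 19, 21, 22, 24, 34, 39, 40]

Final merged array: [2, 2, 5, 10, 19, 21, 22, 24, 34, 39, 40]
Total comparisons: 9

The merged array is [2, 2, 5, 10, 19, 21, 22, 24, 34, 39, 40], requiring 9 comparisons. The merge step runs in O(n) time where n is the total number of elements.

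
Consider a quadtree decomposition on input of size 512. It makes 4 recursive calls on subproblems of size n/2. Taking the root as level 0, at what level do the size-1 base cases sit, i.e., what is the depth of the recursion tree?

For divide and conquer with division factor 2:

Problem sizes at each level:
Level 0: 512
Level 1: 256
Level 2: 128
Level 3: 64
Level 4: 32
Level 5: 16
Level 6: 8
Level 7: 4
Level 8: 2
Level 9: 1

The root is level 0 and the size-1 base case is level 9 (the tree spans levels 0 through 9, i.e. 10 levels counting the root), so the depth is the number of divisions: log_2(512) = 9

The recursion tree depth is log_2(512) = 9. At each level, the problem size is divided by 2, so it takes 9 divisions to reduce to a base case of size 1. The algorithm makes 4 recursive calls at each level.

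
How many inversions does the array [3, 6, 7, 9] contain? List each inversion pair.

Finding inversions in [3, 6, 7, 9]:


Total inversions: 0

The array has 0 inversions. It is already sorted.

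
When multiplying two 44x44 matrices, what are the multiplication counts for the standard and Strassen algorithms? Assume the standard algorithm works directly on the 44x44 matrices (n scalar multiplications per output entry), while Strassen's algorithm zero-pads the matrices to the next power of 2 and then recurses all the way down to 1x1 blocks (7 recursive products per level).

Matrix multiplication for 44x44 matrices:

Strassen's algorithm requires power-of-2 dimensions. Pad 44x44 to 64x64 (next power of 2).

Standard algorithm: 44^3 = 85184 multiplications
Strassen's algorithm: 7^(log2(64)) = 7^6 = 117649 multiplications
Difference: 85184 - 117649 = -32465 (Strassen uses MORE here due to padding overhead — for small or just-over-power-of-2 n, padding can outweigh the per-level savings)

Standard: 85184 multiplications (44^3). Strassen: 117649 multiplications (7^6, after padding to 64x64). Strassen reduces 8 recursive multiplications to 7 at each level.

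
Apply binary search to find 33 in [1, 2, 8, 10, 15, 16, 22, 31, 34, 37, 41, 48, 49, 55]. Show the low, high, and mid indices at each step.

Binary search for 33 in [1, 2, 8, 10, 15, 16, 22, 31, 34, 37, 41, 48, 49, 55]:

lo=0, hi=13, mid=6, arr[mid]=22 -> 22 < 33, search right half
lo=7, hi=13, mid=10, arr[mid]=41 -> 41 > 33, search left half
lo=7, hi=9, mid=8, arr[mid]=34 -> 34 > 33, search left half
lo=7, hi=7, mid=7, arr[mid]=31 -> 31 < 33, search right half
lo=8 > hi=7, target 33 not found

Binary search determines that 33 is not in the array after 4 comparisons. The search space was exhausted without finding the target.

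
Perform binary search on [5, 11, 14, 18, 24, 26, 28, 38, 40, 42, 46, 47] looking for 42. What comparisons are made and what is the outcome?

Binary search for 42 in [5, 11, 14, 18, 24, 26, 28, 38, 40, 42, 46, 47]:

lo=0, hi=11, mid=5, arr[mid]=26 -> 26 < 42, search right half
lo=6, hi=11, mid=8, arr[mid]=40 -> 40 < 42, search right half
lo=9, hi=11, mid=10, arr[mid]=46 -> 46 > 42, search left half
lo=9, hi=9, mid=9, arr[mid]=42 -> Found target at index 9!

Binary search finds 42 at index 9 after 4 comparisons. The search repeatedly halves the search space by comparing with the middle element.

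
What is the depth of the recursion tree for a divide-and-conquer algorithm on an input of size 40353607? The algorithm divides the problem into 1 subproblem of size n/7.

For divide and conquer with division factor 7:

Problem sizes at each level:
Level 0: 40353607
Level 1: 5764801
Level 2: 823543
Level 3: 117649
Level 4: 16807
Level 5: 2401
Level 6: 343
Level 7: 49
Level 8: 7
Level 9: 1

The root is level 0 and the size-1 base case is level 9 (the tree spans levels 0 through 9, i.e. 10 levels counting the root), so the depth is the number of divisions: log_7(40353607) = 9

The recursion tree depth is log_7(40353607) = 9. At each level, the problem size is divided by 7, so it takes 9 divisions to reduce to a base case of size 1. The algorithm makes 1 recursive call at each level.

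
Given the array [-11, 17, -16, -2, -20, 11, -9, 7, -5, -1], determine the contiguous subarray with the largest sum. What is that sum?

Using Kadane's algorithm on [-11, 17, -16, -2, -20, 11, -9, 7, -5, -1]:

Scanning through the array:
Position 1 (value 17): max_ending_here = 17, max_so_far = 17
Position 2 (value -16): max_ending_here = 1, max_so_far = 17
Position 3 (value -2): max_ending_here = -1, max_so_far = 17
Position 4 (value -20): max_ending_here = -20, max_so_far = 17
Position 5 (value 11): max_ending_here = 11, max_so_far = 17
Position 6 (value -9): max_ending_here = 2, max_so_far = 17
Position 7 (value 7): max_ending_here = 9, max_so_far = 17
Position 8 (value -5): max_ending_here = 4, max_so_far = 17
Position 9 (value -1): max_ending_here = 3, max_so_far = 17

Maximum subarray: [17]
Maximum sum: 17

The maximum subarray is [17] with sum 17. This subarray runs from index 1 to index 1.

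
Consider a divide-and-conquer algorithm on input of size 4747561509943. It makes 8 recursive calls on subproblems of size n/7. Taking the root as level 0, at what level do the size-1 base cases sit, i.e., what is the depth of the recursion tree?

For divide and conquer with division factor 7:

Problem sizes at each level:
Level 0: 4747561509943
Level 1: 678223072849
Level 2: 96889010407
Level 3: 13841287201
Level 4: 1977326743
Level 5: 282475249
Level 6: 40353607
Level 7: 5764801
Level 8: 823543
Level 9: 117649
Level 10: 16807
Level 11: 2401
Level 12: 343
Level 13: 49
Level 14: 7
Level 15: 1

The root is level 0 and the size-1 base case is level 15 (the tree spans levels 0 through 15, i.e. 16 levels counting the root), so the depth is the number of divisions: log_7(4747561509943) = 15

The recursion tree depth is log_7(4747561509943) = 15. At each level, the problem size is divided by 7, so it takes 15 divisions to reduce to a base case of size 1. The algorithm makes 8 recursive calls at each level.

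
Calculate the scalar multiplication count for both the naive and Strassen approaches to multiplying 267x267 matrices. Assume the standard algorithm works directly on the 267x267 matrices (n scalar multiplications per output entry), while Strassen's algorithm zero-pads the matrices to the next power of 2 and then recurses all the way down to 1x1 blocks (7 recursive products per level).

Matrix multiplication for 267x267 matrices:

Strassen's algorithm requires power-of-2 dimensions. Pad 267x267 to 512x512 (next power of 2).

Standard algorithm: 267^3 = 19034163 multiplications
Strassen's algorithm: 7^(log2(512)) = 7^9 = 40353607 multiplications
Difference: 19034163 - 40353607 = -21319444 (Strassen uses MORE here due to padding overhead — for small or just-over-power-of-2 n, padding can outweigh the per-level savings)

Standard: 19034163 multiplications (267^3). Strassen: 40353607 multiplications (7^9, after padding to 512x512). Strassen reduces 8 recursive multiplications to 7 at each level.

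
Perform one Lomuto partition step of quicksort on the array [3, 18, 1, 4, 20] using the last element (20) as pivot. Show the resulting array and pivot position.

Lomuto partition with pivot = 20:

Initial array: [3, 18, 1, 4, 20]

arr[0]=3 <= 20: swap with position 0, array becomes [3, 18, 1, 4, 20]
arr[1]=18 <= 20: swap with position 1, array becomes [3, 18, 1, 4, 20]
arr[2]=1 <= 20: swap with position 2, array becomes [3, 18, 1, 4, 20]
arr[3]=4 <= 20: swap with position 3, array becomes [3, 18, 1, 4, 20]

Place pivot at position 4: [3, 18, 1, 4, 20]
Pivot position: 4

After partitioning with pivot 20, the array becomes [3, 18, 1, 4, 20]. The pivot is placed at index 4. All elements to the left of the pivot are <= 20, and all elements to the right are > 20.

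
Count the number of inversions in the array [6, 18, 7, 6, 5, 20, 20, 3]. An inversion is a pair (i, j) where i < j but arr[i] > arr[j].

Finding inversions in [6, 18, 7, 6, 5, 20, 20, 3]:

(0, 4): arr[0]=6 > arr[4]=5
(0, 7): arr[0]=6 > arr[7]=3
(1, 2): arr[1]=18 > arr[2]=7
(1, 3): arr[1]=18 > arr[3]=6
(1, 4): arr[1]=18 > arr[4]=5
(1, 7): arr[1]=18 > arr[7]=3
(2, 3): arr[2]=7 > arr[3]=6
(2, 4): arr[2]=7 > arr[4]=5
(2, 7): arr[2]=7 > arr[7]=3
(3, 4): arr[3]=6 > arr[4]=5
(3, 7): arr[3]=6 > arr[7]=3
(4, 7): arr[4]=5 > arr[7]=3
(5, 7): arr[5]=20 > arr[7]=3
(6, 7): arr[6]=20 > arr[7]=3

Total inversions: 14

The array has 14 inversion(s): (0,4), (0,7), (1,2), (1,3), (1,4), (1,7), (2,3), (2,4), (2,7), (3,4), (3,7), (4,7), (5,7), (6,7). Each pair (i,j) satisfies i < j and arr[i] > arr[j].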